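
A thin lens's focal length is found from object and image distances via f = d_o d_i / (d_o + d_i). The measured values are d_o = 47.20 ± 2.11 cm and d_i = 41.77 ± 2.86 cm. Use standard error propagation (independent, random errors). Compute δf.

∂f/∂d_o = (d_i/(d_o+d_i))² = 0.220;  ∂f/∂d_i = (d_o/(d_o+d_i))² = 0.281
δf = √((∂f/∂d_o · δd_o)² + (∂f/∂d_i · δd_i)²) = √(0.216 + 0.648) = 0.930 cm

0.930 cm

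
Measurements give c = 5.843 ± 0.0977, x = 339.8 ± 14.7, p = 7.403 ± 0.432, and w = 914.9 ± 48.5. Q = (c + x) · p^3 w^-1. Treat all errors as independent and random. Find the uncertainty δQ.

28.8

Let u = c + x = 345.6. δu = √(δc² + δx²) = √(0.00955 + 216) = 14.7, so δu/u = 0.0425.
Q is then a monomial in u, p, w:
δQ/Q = √((δu/u)² + (3·δp/p)² + (-1·δw/w)²) = √(0.00181 + 0.0306 + 0.00281) = 0.188
Q = 153.3, so δQ = 0.188 × 153.3 = 28.8.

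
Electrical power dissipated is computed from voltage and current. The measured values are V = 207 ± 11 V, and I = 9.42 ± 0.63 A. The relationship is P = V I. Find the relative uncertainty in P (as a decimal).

Products/powers → add relative errors in quadrature, weighted by exponent:
  (1·δV/V)² = (1×0.0531)² = 0.00282;  (1·δI/I)² = (1×0.0669)² = 0.00447
δP/P = √(0.00730) = 0.0854

0.0854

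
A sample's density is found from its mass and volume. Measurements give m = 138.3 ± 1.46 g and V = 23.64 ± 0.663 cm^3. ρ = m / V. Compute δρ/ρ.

ρ is a product of powers, so relative uncertainties combine in quadrature:
  (1·δm/m)² = (1×0.0106)² = 0.000111;  (-1·δV/V)² = (-1×0.0280)² = 0.000787
δρ/ρ = √(0.000898) = 0.0300

0.0300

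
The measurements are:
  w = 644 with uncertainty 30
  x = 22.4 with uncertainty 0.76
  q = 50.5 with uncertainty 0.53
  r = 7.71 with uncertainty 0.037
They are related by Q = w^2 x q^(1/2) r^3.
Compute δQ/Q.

0.100

Q is a product of powers, so relative uncertainties combine in quadrature:
  (2·δw/w)² = (2×0.0466)² = 0.00868;  (1·δx/x)² = (1×0.0339)² = 0.00115;  (½·δq/q)² = (0.5×0.0105)² = 2.75e-05;  (3·δr/r)² = (3×0.00480)² = 0.000207
δQ/Q = √(0.0101) = 0.100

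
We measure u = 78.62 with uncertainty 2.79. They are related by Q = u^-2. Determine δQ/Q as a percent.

Q ∝ u^-2, so δQ/Q = |-2| · δu/u = 2 × 0.0355 = 0.0710.

7.10%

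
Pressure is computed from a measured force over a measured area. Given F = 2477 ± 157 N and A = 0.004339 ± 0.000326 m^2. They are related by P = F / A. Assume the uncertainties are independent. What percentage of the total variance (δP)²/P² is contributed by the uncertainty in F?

(δP/P)² = (1·δF/F)² + (-1·δA/A)²
  F term: (1×0.0634)² = 0.00402
  A term: (-1×0.0751)² = 0.00564
Total = 0.00966. Share from F = 0.00402/0.00966 = 0.416.

41.6%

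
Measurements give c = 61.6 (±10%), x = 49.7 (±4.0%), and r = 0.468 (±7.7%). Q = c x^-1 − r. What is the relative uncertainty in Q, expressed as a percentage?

17.9%

Let p = c·x^-1 = 1.24. δp/p = √((1·δc/c)² + (-1·δx/x)²) = √(0.0100 + 0.00160) = 0.108, so δp = 0.133.
Q = p − r: δQ = √(δp² + δr²) = √(0.0178 + 0.00130) = 0.138
Q = 0.771, so δQ/Q = 0.138/0.771 = 0.179.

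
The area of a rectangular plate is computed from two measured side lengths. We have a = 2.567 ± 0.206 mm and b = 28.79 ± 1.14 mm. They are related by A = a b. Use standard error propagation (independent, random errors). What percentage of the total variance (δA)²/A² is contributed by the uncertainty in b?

(δA/A)² = (1·δa/a)² + (1·δb/b)²
  a term: (1×0.0802)² = 0.00644
  b term: (1×0.0396)² = 0.00157
Total = 0.00801. Share from b = 0.00157/0.00801 = 0.196.

19.6%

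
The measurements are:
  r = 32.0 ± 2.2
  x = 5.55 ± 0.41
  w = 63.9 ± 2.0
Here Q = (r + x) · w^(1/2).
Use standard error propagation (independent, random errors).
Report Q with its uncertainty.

Let u = r + x = 37.5. δu = √(δr² + δx²) = √(4.84 + 0.168) = 2.24, so δu/u = 0.0596.
Q is then a monomial in u, w:
δQ/Q = √((δu/u)² + (½·δw/w)²) = √(0.00355 + 0.000245) = 0.0616
Q = 300, so δQ = 0.0616 × 300 = 18.5.

300 ± 18.5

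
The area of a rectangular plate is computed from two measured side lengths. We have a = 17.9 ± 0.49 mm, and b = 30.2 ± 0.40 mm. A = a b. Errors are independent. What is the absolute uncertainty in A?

16.4 mm^2

Relative error in a monomial: (δA/A)² = Σ (nᵢ · δxᵢ/xᵢ)².
  (1·δa/a)² = (1×0.0274)² = 0.000749;  (1·δb/b)² = (1×0.0132)² = 0.000175
δA/A = √(0.000925) = 0.0304
A = 541 mm^2, so δA = 0.0304 × 541 = 16.4 mm^2.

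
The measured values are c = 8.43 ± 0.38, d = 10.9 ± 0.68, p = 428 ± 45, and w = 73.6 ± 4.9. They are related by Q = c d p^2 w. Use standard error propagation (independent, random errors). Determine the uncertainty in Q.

Q is a product of powers, so relative uncertainties combine in quadrature:
  (1·δc/c)² = (1×0.0451)² = 0.00203;  (1·δd/d)² = (1×0.0624)² = 0.00389;  (2·δp/p)² = (2×0.105)² = 0.0442;  (1·δw/w)² = (1×0.0666)² = 0.00443
δQ/Q = √(0.0546) = 0.234
Q = 1.24e+09, so δQ = 0.234 × 1.24e+09 = 2.89e+08.

2.89e+08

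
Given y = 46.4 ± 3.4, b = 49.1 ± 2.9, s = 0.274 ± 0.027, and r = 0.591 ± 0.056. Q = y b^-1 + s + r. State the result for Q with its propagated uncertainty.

Let p = y·b^-1 = 0.945. δp/p = √((1·δy/y)² + (-1·δb/b)²) = √(0.00537 + 0.00349) = 0.0941, so δp = 0.0889.
Q = p + s + r: δQ = √(δp² + δs² + δr²) = √(0.00791 + 0.000729 + 0.00314) = 0.109
Q = 1.81.

1.81 ± 0.109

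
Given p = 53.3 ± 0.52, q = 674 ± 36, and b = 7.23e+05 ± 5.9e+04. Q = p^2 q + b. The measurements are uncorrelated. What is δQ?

Let w = p^2·q = 1.91e+06. δw/w = √((2·δp/p)² + (1·δq/q)²) = √(0.000381 + 0.00285) = 0.0569, so δw = 1.09e+05.
Q = w + b: δQ = √(δw² + δb²) = √(1.19e+10 + 3.48e+09) = 1.24e+05

1.24e+05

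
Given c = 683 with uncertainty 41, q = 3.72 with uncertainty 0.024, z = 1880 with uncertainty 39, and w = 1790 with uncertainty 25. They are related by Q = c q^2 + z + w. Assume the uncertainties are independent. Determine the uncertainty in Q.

582

Let p = c·q^2 = 9450. δp/p = √((1·δc/c)² + (2·δq/q)²) = √(0.00360 + 0.000166) = 0.0614, so δp = 580.
Q = p + z + w: δQ = √(δp² + δz² + δw²) = √(3.37e+05 + 1520 + 625) = 582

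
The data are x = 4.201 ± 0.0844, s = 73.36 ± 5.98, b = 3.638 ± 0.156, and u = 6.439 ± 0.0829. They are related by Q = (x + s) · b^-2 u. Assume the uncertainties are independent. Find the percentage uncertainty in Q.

Let w = x + s = 77.56. δw = √(δx² + δs²) = √(0.00712 + 35.8) = 5.98, so δw/w = 0.0771.
Q is then a monomial in w, b, u:
δQ/Q = √((δw/w)² + (-2·δb/b)² + (1·δu/u)²) = √(0.00595 + 0.00736 + 0.000166) = 0.116

11.6%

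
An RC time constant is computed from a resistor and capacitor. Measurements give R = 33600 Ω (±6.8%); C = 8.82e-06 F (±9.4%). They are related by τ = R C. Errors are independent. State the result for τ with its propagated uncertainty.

0.296 ± 0.0344 s

Products/powers → add relative errors in quadrature, weighted by exponent:
  (1·δR/R)² = (1×0.0680)² = 0.00462;  (1·δC/C)² = (1×0.0940)² = 0.00884
δτ/τ = √(0.0135) = 0.116
τ = 0.296 s, so δτ = 0.116 × 0.296 = 0.0344 s.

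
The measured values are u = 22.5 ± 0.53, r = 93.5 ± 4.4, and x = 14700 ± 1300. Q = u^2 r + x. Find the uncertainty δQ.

Let p = u^2·r = 47300. δp/p = √((2·δu/u)² + (1·δr/r)²) = √(0.00222 + 0.00221) = 0.0666, so δp = 3150.
Q = p + x: δQ = √(δp² + δx²) = √(9.93e+06 + 1.69e+06) = 3410

3410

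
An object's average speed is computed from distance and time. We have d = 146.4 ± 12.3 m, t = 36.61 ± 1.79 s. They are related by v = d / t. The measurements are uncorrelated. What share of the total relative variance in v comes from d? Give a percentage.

(δv/v)² = (1·δd/d)² + (-1·δt/t)²
  d term: (1×0.0840)² = 0.00706
  t term: (-1×0.0489)² = 0.00239
Total = 0.00945. Share from d = 0.00706/0.00945 = 0.747.

74.7%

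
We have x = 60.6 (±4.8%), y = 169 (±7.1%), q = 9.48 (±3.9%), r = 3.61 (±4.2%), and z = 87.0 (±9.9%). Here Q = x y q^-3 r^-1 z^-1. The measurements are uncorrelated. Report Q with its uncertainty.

0.0383 ± 0.00691

For a monomial Q ∝ x, y, q^-3, r^-1, z^-1, fractional errors add in quadrature:
  (1·δx/x)² = (1×0.0480)² = 0.00230;  (1·δy/y)² = (1×0.0710)² = 0.00504;  (-3·δq/q)² = (-3×0.0390)² = 0.0137;  (-1·δr/r)² = (-1×0.0420)² = 0.00176;  (-1·δz/z)² = (-1×0.0990)² = 0.00980
δQ/Q = √(0.0326) = 0.181
Q = 0.0383, so δQ = 0.181 × 0.0383 = 0.00691.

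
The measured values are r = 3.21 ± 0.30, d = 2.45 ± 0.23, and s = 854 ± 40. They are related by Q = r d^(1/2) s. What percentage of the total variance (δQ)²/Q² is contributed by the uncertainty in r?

66.5%

(δQ/Q)² = (1·δr/r)² + (½·δd/d)² + (1·δs/s)²
  r term: (1×0.0935)² = 0.00873
  d term: (0.5×0.0939)² = 0.00220
  s term: (1×0.0468)² = 0.00219
Total = 0.0131. Share from r = 0.00873/0.0131 = 0.665.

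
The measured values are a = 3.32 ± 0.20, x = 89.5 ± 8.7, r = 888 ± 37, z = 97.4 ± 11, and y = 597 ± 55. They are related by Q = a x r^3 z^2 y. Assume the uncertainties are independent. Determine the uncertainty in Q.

3.5e+17

Since Q is a product/quotient, work with relative uncertainties:
  (1·δa/a)² = (1×0.0602)² = 0.00363;  (1·δx/x)² = (1×0.0972)² = 0.00945;  (3·δr/r)² = (3×0.0417)² = 0.0156;  (2·δz/z)² = (2×0.113)² = 0.0510;  (1·δy/y)² = (1×0.0921)² = 0.00849
δQ/Q = √(0.0882) = 0.297
Q = 1.18e+18, so δQ = 0.297 × 1.18e+18 = 3.5e+17.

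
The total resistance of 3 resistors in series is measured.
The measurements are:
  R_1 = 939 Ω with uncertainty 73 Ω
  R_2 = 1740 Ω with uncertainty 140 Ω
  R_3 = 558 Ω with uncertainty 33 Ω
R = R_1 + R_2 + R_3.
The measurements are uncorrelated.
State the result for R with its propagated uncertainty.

3240 ± 161 Ω

Absolute uncertainties add in quadrature for a linear combination:
  (δR_1)² = 5330;  (δR_2)² = 19600;  (δR_3)² = 1090
δR = √(26000) = 161 Ω
R = 3240 Ω.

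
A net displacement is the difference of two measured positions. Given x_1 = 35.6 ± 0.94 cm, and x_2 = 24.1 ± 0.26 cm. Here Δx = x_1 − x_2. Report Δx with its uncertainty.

11.5 ± 0.975 cm

Each term contributes (cᵢ δxᵢ)² to (δΔx)²:
  (δx_1)² = 0.884;  (δx_2)² = 0.0676
δΔx = √(0.951) = 0.975 cm
Δx = 11.5 cm.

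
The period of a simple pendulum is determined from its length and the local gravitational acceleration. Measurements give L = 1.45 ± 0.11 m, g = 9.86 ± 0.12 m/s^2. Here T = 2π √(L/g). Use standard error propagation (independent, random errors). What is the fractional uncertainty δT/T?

Relative error in a monomial: (δT/T)² = Σ (nᵢ · δxᵢ/xᵢ)².
  (½·δL/L)² = (0.5×0.0759)² = 0.00144;  (−½·δg/g)² = (-0.5×0.0122)² = 3.7e-05
δT/T = √(0.00148) = 0.0384

0.0384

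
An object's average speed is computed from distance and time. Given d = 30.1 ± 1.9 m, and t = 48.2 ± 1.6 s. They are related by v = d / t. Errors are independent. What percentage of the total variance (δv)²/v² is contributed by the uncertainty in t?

(δv/v)² = (1·δd/d)² + (-1·δt/t)²
  d term: (1×0.0631)² = 0.00398
  t term: (-1×0.0332)² = 0.00110
Total = 0.00509. Share from t = 0.00110/0.00509 = 0.217.

21.7%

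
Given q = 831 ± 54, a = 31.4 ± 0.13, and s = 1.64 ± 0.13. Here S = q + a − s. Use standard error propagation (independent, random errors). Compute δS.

Each term contributes (cᵢ δxᵢ)² to (δS)²:
  (δq)² = 2920;  (δa)² = 0.0169;  (δs)² = 0.0169
δS = √(2920) = 54.0

54.0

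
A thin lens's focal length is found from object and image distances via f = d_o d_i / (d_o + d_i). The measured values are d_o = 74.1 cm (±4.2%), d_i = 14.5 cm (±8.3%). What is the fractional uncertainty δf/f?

∂f/∂d_o = (d_i/(d_o+d_i))² = 0.0268;  ∂f/∂d_i = (d_o/(d_o+d_i))² = 0.699
δf = √((∂f/∂d_o · δd_o)² + (∂f/∂d_i · δd_i)²) = √(0.00695 + 0.709) = 0.846 cm
f = 12.1 cm, so δf/f = 0.846/12.1 = 0.0698.

0.0698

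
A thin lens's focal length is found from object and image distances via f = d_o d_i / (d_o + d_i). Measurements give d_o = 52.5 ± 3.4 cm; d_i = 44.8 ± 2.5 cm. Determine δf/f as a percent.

4.24%

∂f/∂d_o = (d_i/(d_o+d_i))² = 0.212;  ∂f/∂d_i = (d_o/(d_o+d_i))² = 0.291
δf = √((∂f/∂d_o · δd_o)² + (∂f/∂d_i · δd_i)²) = √(0.520 + 0.530) = 1.02 cm
f = 24.2 cm, so δf/f = 1.02/24.2 = 0.0424.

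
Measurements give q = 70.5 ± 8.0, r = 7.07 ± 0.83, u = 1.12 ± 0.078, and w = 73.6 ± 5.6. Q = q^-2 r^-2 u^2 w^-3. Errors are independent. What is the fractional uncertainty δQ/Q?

For a monomial Q ∝ q^-2, r^-2, u^2, w^-3, fractional errors add in quadrature:
  (-2·δq/q)² = (-2×0.113)² = 0.0515;  (-2·δr/r)² = (-2×0.117)² = 0.0551;  (2·δu/u)² = (2×0.0696)² = 0.0194;  (-3·δw/w)² = (-3×0.0761)² = 0.0521
δQ/Q = √(0.178) = 0.422

0.422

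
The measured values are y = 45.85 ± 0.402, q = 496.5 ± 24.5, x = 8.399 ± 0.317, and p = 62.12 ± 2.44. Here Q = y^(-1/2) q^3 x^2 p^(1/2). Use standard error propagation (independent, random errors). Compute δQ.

1.68e+09

For a monomial Q ∝ y^(-1/2), q^3, x^2, p^(1/2), fractional errors add in quadrature:
  (−½·δy/y)² = (-0.5×0.00877)² = 1.92e-05;  (3·δq/q)² = (3×0.0493)² = 0.0219;  (2·δx/x)² = (2×0.0377)² = 0.00570;  (½·δp/p)² = (0.5×0.0393)² = 0.000386
δQ/Q = √(0.0280) = 0.167
Q = 1.005e+10, so δQ = 0.167 × 1.005e+10 = 1.68e+09.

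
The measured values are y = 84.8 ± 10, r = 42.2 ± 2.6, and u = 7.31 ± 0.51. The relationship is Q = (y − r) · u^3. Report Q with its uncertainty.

16600 ± 5330

Let w = y − r = 42.6. δw = √(δy² + δr²) = √(100 + 6.76) = 10.3, so δw/w = 0.243.
Q is then a monomial in w, u:
δQ/Q = √((δw/w)² + (3·δu/u)²) = √(0.0588 + 0.0438) = 0.320
Q = 16600, so δQ = 0.320 × 16600 = 5330.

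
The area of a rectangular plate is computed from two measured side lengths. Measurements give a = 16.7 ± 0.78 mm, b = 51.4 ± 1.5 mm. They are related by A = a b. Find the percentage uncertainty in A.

Each factor contributes (exponent × relative error)² to (δA/A)²:
  (1·δa/a)² = (1×0.0467)² = 0.00218;  (1·δb/b)² = (1×0.0292)² = 0.000852
δA/A = √(0.00303) = 0.0551

5.51%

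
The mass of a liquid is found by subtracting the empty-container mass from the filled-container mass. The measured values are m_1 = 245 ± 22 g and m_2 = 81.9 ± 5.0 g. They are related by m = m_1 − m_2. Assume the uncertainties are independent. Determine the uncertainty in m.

Each term contributes (cᵢ δxᵢ)² to (δm)²:
  (δm_1)² = 484;  (δm_2)² = 25.0
δm = √(509) = 22.6 g

22.6 g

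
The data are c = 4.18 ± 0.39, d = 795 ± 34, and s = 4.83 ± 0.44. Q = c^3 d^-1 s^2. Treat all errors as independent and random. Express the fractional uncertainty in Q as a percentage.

Q is a product of powers, so relative uncertainties combine in quadrature:
  (3·δc/c)² = (3×0.0933)² = 0.0783;  (-1·δd/d)² = (-1×0.0428)² = 0.00183;  (2·δs/s)² = (2×0.0911)² = 0.0332
δQ/Q = √(0.113) = 0.337

33.7%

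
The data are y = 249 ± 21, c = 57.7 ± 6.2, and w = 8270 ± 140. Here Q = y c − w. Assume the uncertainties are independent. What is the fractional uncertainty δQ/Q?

0.323

Let p = y·c = 14400. δp/p = √((1·δy/y)² + (1·δc/c)²) = √(0.00711 + 0.0115) = 0.137, so δp = 1960.
Q = p − w: δQ = √(δp² + δw²) = √(3.85e+06 + 19600) = 1970
Q = 6100, so δQ/Q = 1970/6100 = 0.323.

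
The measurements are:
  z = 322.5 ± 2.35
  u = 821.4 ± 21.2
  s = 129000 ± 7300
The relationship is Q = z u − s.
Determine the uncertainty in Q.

Let p = z·u = 264900. δp/p = √((1·δz/z)² + (1·δu/u)²) = √(5.31e-05 + 0.000666) = 0.0268, so δp = 7100.
Q = p − s: δQ = √(δp² + δs²) = √(5.05e+07 + 5.33e+07) = 10200

10200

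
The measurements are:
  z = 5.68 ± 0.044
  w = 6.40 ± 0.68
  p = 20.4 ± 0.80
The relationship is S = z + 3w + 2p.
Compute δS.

Sums and differences: (δS)² = Σ (cᵢ δxᵢ)².
  (δz)² = 0.00194;  (3·δw)² = 4.16;  (2·δp)² = 2.56
δS = √(6.72) = 2.59

2.59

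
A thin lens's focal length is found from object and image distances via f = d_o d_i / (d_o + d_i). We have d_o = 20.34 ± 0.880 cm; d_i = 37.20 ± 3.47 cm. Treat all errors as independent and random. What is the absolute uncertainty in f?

∂f/∂d_o = (d_i/(d_o+d_i))² = 0.418;  ∂f/∂d_i = (d_o/(d_o+d_i))² = 0.125
δf = √((∂f/∂d_o · δd_o)² + (∂f/∂d_i · δd_i)²) = √(0.135 + 0.188) = 0.569 cm

0.569 cm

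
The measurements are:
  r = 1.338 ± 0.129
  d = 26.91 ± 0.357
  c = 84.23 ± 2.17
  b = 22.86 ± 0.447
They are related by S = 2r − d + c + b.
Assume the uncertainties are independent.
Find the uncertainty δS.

2.26

S is a linear combination, so absolute uncertainties add in quadrature:
  (2·δr)² = 0.0666;  (δd)² = 0.127;  (δc)² = 4.71;  (δb)² = 0.200
δS = √(5.10) = 2.26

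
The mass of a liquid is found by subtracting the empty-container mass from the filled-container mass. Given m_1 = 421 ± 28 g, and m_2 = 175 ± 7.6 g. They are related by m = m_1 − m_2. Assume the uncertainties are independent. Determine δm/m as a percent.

11.8%

Absolute uncertainties add in quadrature for a linear combination:
  (δm_1)² = 784;  (δm_2)² = 57.8
δm = √(842) = 29.0 g
m = 246 g, so δm/m = 29.0/246 = 0.118.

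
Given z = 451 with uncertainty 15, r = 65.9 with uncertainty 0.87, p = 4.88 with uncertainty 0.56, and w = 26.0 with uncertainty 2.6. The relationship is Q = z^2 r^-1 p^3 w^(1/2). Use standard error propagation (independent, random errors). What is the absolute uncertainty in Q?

6.48e+05

For a monomial Q ∝ z^2, r^-1, p^3, w^(1/2), fractional errors add in quadrature:
  (2·δz/z)² = (2×0.0333)² = 0.00442;  (-1·δr/r)² = (-1×0.0132)² = 0.000174;  (3·δp/p)² = (3×0.115)² = 0.119;  (½·δw/w)² = (0.5×0.100)² = 0.00250
δQ/Q = √(0.126) = 0.354
Q = 1.83e+06, so δQ = 0.354 × 1.83e+06 = 6.48e+05.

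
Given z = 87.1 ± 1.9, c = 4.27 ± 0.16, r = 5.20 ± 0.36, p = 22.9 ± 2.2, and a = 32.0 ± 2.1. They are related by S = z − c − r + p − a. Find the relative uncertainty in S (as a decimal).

0.0526

S is a linear combination, so absolute uncertainties add in quadrature:
  (δz)² = 3.61;  (δc)² = 0.0256;  (δr)² = 0.130;  (δp)² = 4.84;  (δa)² = 4.41
δS = √(13.0) = 3.61
S = 68.5, so δS/S = 3.61/68.5 = 0.0526.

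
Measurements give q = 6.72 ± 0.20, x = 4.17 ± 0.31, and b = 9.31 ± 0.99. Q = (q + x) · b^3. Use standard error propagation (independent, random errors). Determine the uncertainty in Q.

Let u = q + x = 10.9. δu = √(δq² + δx²) = √(0.0400 + 0.0961) = 0.369, so δu/u = 0.0339.
Q is then a monomial in u, b:
δQ/Q = √((δu/u)² + (3·δb/b)²) = √(0.00115 + 0.102) = 0.321
Q = 8790, so δQ = 0.321 × 8790 = 2820.

2820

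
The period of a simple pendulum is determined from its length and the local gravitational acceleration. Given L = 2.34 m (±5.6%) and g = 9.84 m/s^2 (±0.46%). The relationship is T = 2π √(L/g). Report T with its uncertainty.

3.06 ± 0.0861 s

Since T is a product/quotient, work with relative uncertainties:
  (½·δL/L)² = (0.5×0.0560)² = 0.000784;  (−½·δg/g)² = (-0.5×0.00460)² = 5.29e-06
δT/T = √(0.000789) = 0.0281
T = 3.06 s, so δT = 0.0281 × 3.06 = 0.0861 s.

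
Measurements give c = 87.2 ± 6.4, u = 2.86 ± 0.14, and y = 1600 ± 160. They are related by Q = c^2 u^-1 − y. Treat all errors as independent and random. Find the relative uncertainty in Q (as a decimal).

0.417

Let p = c^2·u^-1 = 2660. δp/p = √((2·δc/c)² + (-1·δu/u)²) = √(0.0215 + 0.00240) = 0.155, so δp = 411.
Q = p − y: δQ = √(δp² + δy²) = √(1.69e+05 + 25600) = 441
Q = 1060, so δQ/Q = 441/1060 = 0.417.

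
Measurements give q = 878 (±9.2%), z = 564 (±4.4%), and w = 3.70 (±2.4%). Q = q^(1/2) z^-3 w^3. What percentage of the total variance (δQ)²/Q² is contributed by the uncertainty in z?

70.5%

(δQ/Q)² = (½·δq/q)² + (-3·δz/z)² + (3·δw/w)²
  q term: (0.5×0.0920)² = 0.00212
  z term: (-3×0.0440)² = 0.0174
  w term: (3×0.0240)² = 0.00518
Total = 0.0247. Share from z = 0.0174/0.0247 = 0.705.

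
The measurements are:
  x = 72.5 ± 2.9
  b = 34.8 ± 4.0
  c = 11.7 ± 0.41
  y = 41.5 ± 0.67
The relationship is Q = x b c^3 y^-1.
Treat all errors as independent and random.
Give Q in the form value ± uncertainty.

97400 ± 15700

Relative error in a monomial: (δQ/Q)² = Σ (nᵢ · δxᵢ/xᵢ)².
  (1·δx/x)² = (1×0.0400)² = 0.00160;  (1·δb/b)² = (1×0.115)² = 0.0132;  (3·δc/c)² = (3×0.0350)² = 0.0111;  (-1·δy/y)² = (-1×0.0161)² = 0.000261
δQ/Q = √(0.0261) = 0.162
Q = 97400, so δQ = 0.162 × 97400 = 15700.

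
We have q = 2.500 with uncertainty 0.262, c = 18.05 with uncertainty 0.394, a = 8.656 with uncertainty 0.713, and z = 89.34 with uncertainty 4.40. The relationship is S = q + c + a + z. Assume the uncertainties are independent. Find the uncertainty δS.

4.48

Each term contributes (cᵢ δxᵢ)² to (δS)²:
  (δq)² = 0.0686;  (δc)² = 0.155;  (δa)² = 0.508;  (δz)² = 19.4
δS = √(20.1) = 4.48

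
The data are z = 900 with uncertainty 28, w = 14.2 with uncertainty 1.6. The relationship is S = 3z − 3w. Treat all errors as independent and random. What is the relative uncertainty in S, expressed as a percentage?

S is a linear combination, so absolute uncertainties add in quadrature:
  (3·δz)² = 7060;  (3·δw)² = 23.0
δS = √(7080) = 84.1
S = 2660, so δS/S = 84.1/2660 = 0.0317.

3.17%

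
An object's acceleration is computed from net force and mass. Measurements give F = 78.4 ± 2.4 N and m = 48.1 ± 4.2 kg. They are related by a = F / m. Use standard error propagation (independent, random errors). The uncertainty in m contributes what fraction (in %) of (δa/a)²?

89.1%

(δa/a)² = (1·δF/F)² + (-1·δm/m)²
  F term: (1×0.0306)² = 0.000937
  m term: (-1×0.0873)² = 0.00762
Total = 0.00856. Share from m = 0.00762/0.00856 = 0.891.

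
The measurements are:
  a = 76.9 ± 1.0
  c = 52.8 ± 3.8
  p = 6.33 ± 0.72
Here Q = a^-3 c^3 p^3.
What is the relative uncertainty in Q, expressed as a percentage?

Q is a product of powers, so relative uncertainties combine in quadrature:
  (-3·δa/a)² = (-3×0.0130)² = 0.00152;  (3·δc/c)² = (3×0.0720)² = 0.0466;  (3·δp/p)² = (3×0.114)² = 0.116
δQ/Q = √(0.165) = 0.406

40.6%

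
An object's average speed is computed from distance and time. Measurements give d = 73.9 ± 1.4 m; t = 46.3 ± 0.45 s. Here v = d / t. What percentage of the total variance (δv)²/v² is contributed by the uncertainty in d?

79.2%

(δv/v)² = (1·δd/d)² + (-1·δt/t)²
  d term: (1×0.0189)² = 0.000359
  t term: (-1×0.00972)² = 9.45e-05
Total = 0.000453. Share from d = 0.000359/0.000453 = 0.792.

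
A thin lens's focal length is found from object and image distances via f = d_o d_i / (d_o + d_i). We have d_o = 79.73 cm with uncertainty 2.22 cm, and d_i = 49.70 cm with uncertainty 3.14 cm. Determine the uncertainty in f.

1.24 cm

∂f/∂d_o = (d_i/(d_o+d_i))² = 0.147;  ∂f/∂d_i = (d_o/(d_o+d_i))² = 0.379
δf = √((∂f/∂d_o · δd_o)² + (∂f/∂d_i · δd_i)²) = √(0.107 + 1.42) = 1.24 cm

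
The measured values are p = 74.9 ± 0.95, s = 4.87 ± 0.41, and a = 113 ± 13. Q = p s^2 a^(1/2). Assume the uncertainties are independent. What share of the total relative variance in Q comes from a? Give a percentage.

10.4%

(δQ/Q)² = (1·δp/p)² + (2·δs/s)² + (½·δa/a)²
  p term: (1×0.0127)² = 0.000161
  s term: (2×0.0842)² = 0.0284
  a term: (0.5×0.115)² = 0.00331
Total = 0.0318. Share from a = 0.00331/0.0318 = 0.104.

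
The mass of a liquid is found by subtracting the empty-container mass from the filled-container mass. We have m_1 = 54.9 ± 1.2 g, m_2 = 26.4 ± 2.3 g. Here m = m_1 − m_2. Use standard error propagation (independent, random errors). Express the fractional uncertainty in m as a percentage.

Sums and differences: (δm)² = Σ (cᵢ δxᵢ)².
  (δm_1)² = 1.44;  (δm_2)² = 5.29
δm = √(6.73) = 2.59 g
m = 28.5 g, so δm/m = 2.59/28.5 = 0.0910.

9.10%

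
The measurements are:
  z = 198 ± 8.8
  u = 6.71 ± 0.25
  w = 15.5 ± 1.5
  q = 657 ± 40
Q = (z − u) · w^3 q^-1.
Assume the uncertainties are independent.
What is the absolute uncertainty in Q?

Let h = z − u = 191. δh = √(δz² + δu²) = √(77.4 + 0.0625) = 8.80, so δh/h = 0.0460.
Q is then a monomial in h, w, q:
δQ/Q = √((δh/h)² + (3·δw/w)² + (-1·δq/q)²) = √(0.00212 + 0.0843 + 0.00371) = 0.300
Q = 1080, so δQ = 0.300 × 1080 = 325.

325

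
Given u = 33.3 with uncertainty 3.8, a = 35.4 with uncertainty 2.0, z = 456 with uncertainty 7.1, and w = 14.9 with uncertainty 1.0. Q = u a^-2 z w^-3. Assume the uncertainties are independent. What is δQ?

0.000945

For a monomial Q ∝ u, a^-2, z, w^-3, fractional errors add in quadrature:
  (1·δu/u)² = (1×0.114)² = 0.0130;  (-2·δa/a)² = (-2×0.0565)² = 0.0128;  (1·δz/z)² = (1×0.0156)² = 0.000242;  (-3·δw/w)² = (-3×0.0671)² = 0.0405
δQ/Q = √(0.0666) = 0.258
Q = 0.00366, so δQ = 0.258 × 0.00366 = 0.000945.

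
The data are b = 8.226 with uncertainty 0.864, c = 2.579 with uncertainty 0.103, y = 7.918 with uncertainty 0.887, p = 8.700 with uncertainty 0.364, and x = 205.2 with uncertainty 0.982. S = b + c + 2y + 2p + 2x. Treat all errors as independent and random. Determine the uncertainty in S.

2.88

Absolute uncertainties add in quadrature for a linear combination:
  (δb)² = 0.746;  (δc)² = 0.0106;  (2·δy)² = 3.15;  (2·δp)² = 0.530;  (2·δx)² = 3.86
δS = √(8.29) = 2.88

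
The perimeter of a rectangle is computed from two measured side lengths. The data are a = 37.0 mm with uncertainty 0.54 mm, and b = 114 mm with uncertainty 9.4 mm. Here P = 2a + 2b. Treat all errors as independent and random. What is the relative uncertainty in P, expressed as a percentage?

Absolute uncertainties add in quadrature for a linear combination:
  (2·δa)² = 1.17;  (2·δb)² = 353
δP = √(355) = 18.8 mm
P = 302 mm, so δP/P = 18.8/302 = 0.0624.

6.24%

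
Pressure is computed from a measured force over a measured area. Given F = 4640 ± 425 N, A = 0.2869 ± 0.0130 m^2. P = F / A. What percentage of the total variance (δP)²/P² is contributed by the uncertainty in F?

80.3%

(δP/P)² = (1·δF/F)² + (-1·δA/A)²
  F term: (1×0.0916)² = 0.00839
  A term: (-1×0.0453)² = 0.00205
Total = 0.0104. Share from F = 0.00839/0.0104 = 0.803.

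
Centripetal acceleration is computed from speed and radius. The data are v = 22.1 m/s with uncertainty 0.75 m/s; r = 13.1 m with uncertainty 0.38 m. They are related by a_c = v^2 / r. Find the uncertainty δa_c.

2.75 m/s^2

Since a_c is a product/quotient, work with relative uncertainties:
  (2·δv/v)² = (2×0.0339)² = 0.00461;  (-1·δr/r)² = (-1×0.0290)² = 0.000841
δa_c/a_c = √(0.00545) = 0.0738
a_c = 37.3 m/s^2, so δa_c = 0.0738 × 37.3 = 2.75 m/s^2.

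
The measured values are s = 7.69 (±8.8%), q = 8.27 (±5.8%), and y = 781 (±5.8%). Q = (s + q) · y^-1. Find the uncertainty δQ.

0.00159

Let u = s + q = 16.0. δu = √(δs² + δq²) = √(0.458 + 0.230) = 0.829, so δu/u = 0.0520.
Q is then a monomial in u, y:
δQ/Q = √((δu/u)² + (-1·δy/y)²) = √(0.00270 + 0.00336) = 0.0779
Q = 0.0204, so δQ = 0.0779 × 0.0204 = 0.00159.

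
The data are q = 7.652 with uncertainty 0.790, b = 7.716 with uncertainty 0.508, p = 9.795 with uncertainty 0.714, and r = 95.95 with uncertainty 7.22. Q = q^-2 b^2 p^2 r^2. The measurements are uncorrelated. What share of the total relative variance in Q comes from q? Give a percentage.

(δQ/Q)² = (-2·δq/q)² + (2·δb/b)² + (2·δp/p)² + (2·δr/r)²
  q term: (-2×0.103)² = 0.0426
  b term: (2×0.0658)² = 0.0173
  p term: (2×0.0729)² = 0.0213
  r term: (2×0.0752)² = 0.0226
Total = 0.104. Share from q = 0.0426/0.104 = 0.410.

41.0%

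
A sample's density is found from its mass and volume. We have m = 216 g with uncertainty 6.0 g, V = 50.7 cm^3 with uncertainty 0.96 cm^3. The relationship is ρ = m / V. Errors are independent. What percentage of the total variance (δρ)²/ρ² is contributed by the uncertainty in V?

(δρ/ρ)² = (1·δm/m)² + (-1·δV/V)²
  m term: (1×0.0278)² = 0.000772
  V term: (-1×0.0189)² = 0.000359
Total = 0.00113. Share from V = 0.000359/0.00113 = 0.317.

31.7%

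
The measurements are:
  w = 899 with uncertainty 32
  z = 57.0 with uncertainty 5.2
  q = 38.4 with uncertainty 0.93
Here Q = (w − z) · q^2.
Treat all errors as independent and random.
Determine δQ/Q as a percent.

6.19%

Let u = w − z = 842. δu = √(δw² + δz²) = √(1020 + 27.0) = 32.4, so δu/u = 0.0385.
Q is then a monomial in u, q:
δQ/Q = √((δu/u)² + (2·δq/q)²) = √(0.00148 + 0.00235) = 0.0619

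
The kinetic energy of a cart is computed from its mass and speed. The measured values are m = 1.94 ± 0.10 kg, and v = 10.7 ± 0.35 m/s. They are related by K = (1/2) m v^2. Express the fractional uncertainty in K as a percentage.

Products/powers → add relative errors in quadrature, weighted by exponent:
  (1·δm/m)² = (1×0.0515)² = 0.00266;  (2·δv/v)² = (2×0.0327)² = 0.00428
δK/K = √(0.00694) = 0.0833

8.33%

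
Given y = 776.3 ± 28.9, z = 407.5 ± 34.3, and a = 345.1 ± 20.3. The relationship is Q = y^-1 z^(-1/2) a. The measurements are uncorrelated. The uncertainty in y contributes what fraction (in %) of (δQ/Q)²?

20.9%

(δQ/Q)² = (-1·δy/y)² + (−½·δz/z)² + (1·δa/a)²
  y term: (-1×0.0372)² = 0.00139
  z term: (-0.5×0.0842)² = 0.00177
  a term: (1×0.0588)² = 0.00346
Total = 0.00662. Share from y = 0.00139/0.00662 = 0.209.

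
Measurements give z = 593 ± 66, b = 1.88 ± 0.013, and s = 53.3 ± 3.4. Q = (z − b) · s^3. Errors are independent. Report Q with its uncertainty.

Let u = z − b = 591. δu = √(δz² + δb²) = √(4360 + 0.000169) = 66.0, so δu/u = 0.112.
Q is then a monomial in u, s:
δQ/Q = √((δu/u)² + (3·δs/s)²) = √(0.0125 + 0.0366) = 0.222
Q = 8.95e+07, so δQ = 0.222 × 8.95e+07 = 1.98e+07.

(8.95 ± 1.98) × 10^7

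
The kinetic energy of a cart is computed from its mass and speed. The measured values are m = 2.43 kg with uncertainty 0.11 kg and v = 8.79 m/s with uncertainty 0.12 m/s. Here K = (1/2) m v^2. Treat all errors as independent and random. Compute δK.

4.96 J

K is a product of powers, so relative uncertainties combine in quadrature:
  (1·δm/m)² = (1×0.0453)² = 0.00205;  (2·δv/v)² = (2×0.0137)² = 0.000745
δK/K = √(0.00279) = 0.0529
K = 93.9 J, so δK = 0.0529 × 93.9 = 4.96 J.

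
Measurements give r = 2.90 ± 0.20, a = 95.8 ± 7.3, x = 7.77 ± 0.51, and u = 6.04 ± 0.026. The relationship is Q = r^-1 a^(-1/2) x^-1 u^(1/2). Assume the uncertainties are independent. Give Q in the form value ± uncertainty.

0.0111 ± 0.00114

Since Q is a product/quotient, work with relative uncertainties:
  (-1·δr/r)² = (-1×0.0690)² = 0.00476;  (−½·δa/a)² = (-0.5×0.0762)² = 0.00145;  (-1·δx/x)² = (-1×0.0656)² = 0.00431;  (½·δu/u)² = (0.5×0.00430)² = 4.63e-06
δQ/Q = √(0.0105) = 0.103
Q = 0.0111, so δQ = 0.103 × 0.0111 = 0.00114.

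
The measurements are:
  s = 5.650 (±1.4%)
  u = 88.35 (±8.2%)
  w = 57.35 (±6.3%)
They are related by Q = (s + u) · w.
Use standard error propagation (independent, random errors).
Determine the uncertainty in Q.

537

Let h = s + u = 94.00. δh = √(δs² + δu²) = √(0.00626 + 52.5) = 7.25, so δh/h = 0.0771.
Q is then a monomial in h, w:
δQ/Q = √((δh/h)² + (1·δw/w)²) = √(0.00594 + 0.00397) = 0.0995
Q = 5391, so δQ = 0.0995 × 5391 = 537.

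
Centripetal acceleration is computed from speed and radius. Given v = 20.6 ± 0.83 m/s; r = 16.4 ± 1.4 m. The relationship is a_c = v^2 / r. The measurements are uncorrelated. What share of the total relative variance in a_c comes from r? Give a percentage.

(δa_c/a_c)² = (2·δv/v)² + (-1·δr/r)²
  v term: (2×0.0403)² = 0.00649
  r term: (-1×0.0854)² = 0.00729
Total = 0.0138. Share from r = 0.00729/0.0138 = 0.529.

52.9%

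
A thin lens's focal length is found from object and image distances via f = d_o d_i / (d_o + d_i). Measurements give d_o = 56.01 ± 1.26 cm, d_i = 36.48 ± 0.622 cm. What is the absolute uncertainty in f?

∂f/∂d_o = (d_i/(d_o+d_i))² = 0.156;  ∂f/∂d_i = (d_o/(d_o+d_i))² = 0.367
δf = √((∂f/∂d_o · δd_o)² + (∂f/∂d_i · δd_i)²) = √(0.0384 + 0.0520) = 0.301 cm

0.301 cm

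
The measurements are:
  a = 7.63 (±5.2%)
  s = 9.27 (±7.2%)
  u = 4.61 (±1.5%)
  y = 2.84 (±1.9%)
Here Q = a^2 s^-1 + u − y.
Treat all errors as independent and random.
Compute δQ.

0.799

Let p = a^2·s^-1 = 6.28. δp/p = √((2·δa/a)² + (-1·δs/s)²) = √(0.0108 + 0.00518) = 0.126, so δp = 0.794.
Q = p + u − y: δQ = √(δp² + δu² + δy²) = √(0.631 + 0.00478 + 0.00291) = 0.799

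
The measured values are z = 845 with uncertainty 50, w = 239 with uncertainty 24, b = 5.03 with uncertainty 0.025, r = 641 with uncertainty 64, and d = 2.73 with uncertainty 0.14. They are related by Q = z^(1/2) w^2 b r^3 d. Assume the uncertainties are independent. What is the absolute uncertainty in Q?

For a monomial Q ∝ z^(1/2), w^2, b, r^3, d, fractional errors add in quadrature:
  (½·δz/z)² = (0.5×0.0592)² = 0.000875;  (2·δw/w)² = (2×0.100)² = 0.0403;  (1·δb/b)² = (1×0.00497)² = 2.47e-05;  (3·δr/r)² = (3×0.0998)² = 0.0897;  (1·δd/d)² = (1×0.0513)² = 0.00263
δQ/Q = √(0.134) = 0.365
Q = 6.01e+15, so δQ = 0.365 × 6.01e+15 = 2.19e+15.

2.19e+15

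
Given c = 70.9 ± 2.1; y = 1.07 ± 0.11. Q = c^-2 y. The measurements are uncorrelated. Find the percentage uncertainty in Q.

Products/powers → add relative errors in quadrature, weighted by exponent:
  (-2·δc/c)² = (-2×0.0296)² = 0.00351;  (1·δy/y)² = (1×0.103)² = 0.0106
δQ/Q = √(0.0141) = 0.119

11.9%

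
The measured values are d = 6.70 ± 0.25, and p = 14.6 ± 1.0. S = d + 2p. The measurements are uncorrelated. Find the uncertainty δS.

For a sum/difference, combine absolute errors in quadrature:
  (δd)² = 0.0625;  (2·δp)² = 4.00
δS = √(4.06) = 2.02

2.02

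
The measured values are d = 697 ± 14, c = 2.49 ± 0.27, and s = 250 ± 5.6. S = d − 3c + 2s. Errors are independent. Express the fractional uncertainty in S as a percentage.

Each term contributes (cᵢ δxᵢ)² to (δS)²:
  (δd)² = 196;  (3·δc)² = 0.656;  (2·δs)² = 125
δS = √(322) = 17.9
S = 1190, so δS/S = 17.9/1190 = 0.0151.

1.51%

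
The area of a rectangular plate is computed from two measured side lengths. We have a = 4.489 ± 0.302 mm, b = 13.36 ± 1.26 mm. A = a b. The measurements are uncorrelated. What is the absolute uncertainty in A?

6.95 mm^2

For a monomial A ∝ a, b, fractional errors add in quadrature:
  (1·δa/a)² = (1×0.0673)² = 0.00453;  (1·δb/b)² = (1×0.0943)² = 0.00889
δA/A = √(0.0134) = 0.116
A = 59.97 mm^2, so δA = 0.116 × 59.97 = 6.95 mm^2.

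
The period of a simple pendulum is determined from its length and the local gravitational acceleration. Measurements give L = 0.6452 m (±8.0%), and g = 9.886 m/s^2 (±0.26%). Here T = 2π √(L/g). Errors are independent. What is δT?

Relative error in a monomial: (δT/T)² = Σ (nᵢ · δxᵢ/xᵢ)².
  (½·δL/L)² = (0.5×0.0800)² = 0.00160;  (−½·δg/g)² = (-0.5×0.00260)² = 1.69e-06
δT/T = √(0.00160) = 0.0400
T = 1.605 s, so δT = 0.0400 × 1.605 = 0.0642 s.

0.0642 s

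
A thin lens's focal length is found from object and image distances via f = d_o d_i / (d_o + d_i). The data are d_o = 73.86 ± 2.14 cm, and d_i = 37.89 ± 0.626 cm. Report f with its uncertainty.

∂f/∂d_o = (d_i/(d_o+d_i))² = 0.115;  ∂f/∂d_i = (d_o/(d_o+d_i))² = 0.437
δf = √((∂f/∂d_o · δd_o)² + (∂f/∂d_i · δd_i)²) = √(0.0605 + 0.0748) = 0.368 cm
f = 25.04 cm.

25.04 ± 0.368 cm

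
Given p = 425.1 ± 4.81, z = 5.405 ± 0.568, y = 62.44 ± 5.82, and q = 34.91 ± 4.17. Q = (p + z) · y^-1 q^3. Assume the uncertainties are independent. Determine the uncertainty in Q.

Let u = p + z = 430.5. δu = √(δp² + δz²) = √(23.1 + 0.323) = 4.84, so δu/u = 0.0113.
Q is then a monomial in u, y, q:
δQ/Q = √((δu/u)² + (-1·δy/y)² + (3·δq/q)²) = √(0.000127 + 0.00869 + 0.128) = 0.370
Q = 293300, so δQ = 0.370 × 293300 = 1.09e+05.

1.09e+05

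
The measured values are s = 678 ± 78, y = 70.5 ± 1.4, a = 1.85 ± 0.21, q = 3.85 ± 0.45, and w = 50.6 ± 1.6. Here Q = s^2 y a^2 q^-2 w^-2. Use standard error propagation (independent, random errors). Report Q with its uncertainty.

2920 ± 1180

For a monomial Q ∝ s^2, y, a^2, q^-2, w^-2, fractional errors add in quadrature:
  (2·δs/s)² = (2×0.115)² = 0.0529;  (1·δy/y)² = (1×0.0199)² = 0.000394;  (2·δa/a)² = (2×0.114)² = 0.0515;  (-2·δq/q)² = (-2×0.117)² = 0.0546;  (-2·δw/w)² = (-2×0.0316)² = 0.00400
δQ/Q = √(0.164) = 0.404
Q = 2920, so δQ = 0.404 × 2920 = 1180.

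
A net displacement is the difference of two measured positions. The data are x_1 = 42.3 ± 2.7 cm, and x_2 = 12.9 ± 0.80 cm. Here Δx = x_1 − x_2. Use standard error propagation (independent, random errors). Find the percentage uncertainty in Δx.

Each term contributes (cᵢ δxᵢ)² to (δΔx)²:
  (δx_1)² = 7.29;  (δx_2)² = 0.640
δΔx = √(7.93) = 2.82 cm
Δx = 29.4 cm, so δΔx/Δx = 2.82/29.4 = 0.0958.

9.58%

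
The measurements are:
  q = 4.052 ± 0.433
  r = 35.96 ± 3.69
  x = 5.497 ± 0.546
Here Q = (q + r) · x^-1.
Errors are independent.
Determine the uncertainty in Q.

Let u = q + r = 40.01. δu = √(δq² + δr²) = √(0.187 + 13.6) = 3.72, so δu/u = 0.0929.
Q is then a monomial in u, x:
δQ/Q = √((δu/u)² + (-1·δx/x)²) = √(0.00862 + 0.00987) = 0.136
Q = 7.279, so δQ = 0.136 × 7.279 = 0.990.

0.990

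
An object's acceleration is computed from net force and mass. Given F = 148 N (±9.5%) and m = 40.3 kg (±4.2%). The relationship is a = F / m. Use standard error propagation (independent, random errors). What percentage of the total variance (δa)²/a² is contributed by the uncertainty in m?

(δa/a)² = (1·δF/F)² + (-1·δm/m)²
  F term: (1×0.0950)² = 0.00903
  m term: (-1×0.0420)² = 0.00176
Total = 0.0108. Share from m = 0.00176/0.0108 = 0.163.

16.3%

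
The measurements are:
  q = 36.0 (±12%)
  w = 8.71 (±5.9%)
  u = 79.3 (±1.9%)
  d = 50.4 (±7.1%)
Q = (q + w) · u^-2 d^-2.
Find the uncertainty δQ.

Let h = q + w = 44.7. δh = √(δq² + δw²) = √(18.7 + 0.264) = 4.35, so δh/h = 0.0973.
Q is then a monomial in h, u, d:
δQ/Q = √((δh/h)² + (-2·δu/u)² + (-2·δd/d)²) = √(0.00947 + 0.00144 + 0.0202) = 0.176
Q = 2.8e-06, so δQ = 0.176 × 2.8e-06 = 4.93e-07.

4.93e-07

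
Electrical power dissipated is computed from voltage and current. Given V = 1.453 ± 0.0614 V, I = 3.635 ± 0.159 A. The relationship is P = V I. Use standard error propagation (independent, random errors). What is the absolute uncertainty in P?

Each factor contributes (exponent × relative error)² to (δP/P)²:
  (1·δV/V)² = (1×0.0423)² = 0.00179;  (1·δI/I)² = (1×0.0437)² = 0.00191
δP/P = √(0.00370) = 0.0608
P = 5.282 W, so δP = 0.0608 × 5.282 = 0.321 W.

0.321 W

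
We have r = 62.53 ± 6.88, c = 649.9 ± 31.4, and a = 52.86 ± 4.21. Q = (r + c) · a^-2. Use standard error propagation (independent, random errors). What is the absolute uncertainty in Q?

0.0422

Let u = r + c = 712.4. δu = √(δr² + δc²) = √(47.3 + 986) = 32.1, so δu/u = 0.0451.
Q is then a monomial in u, a:
δQ/Q = √((δu/u)² + (-2·δa/a)²) = √(0.00204 + 0.0254) = 0.166
Q = 0.2550, so δQ = 0.166 × 0.2550 = 0.0422.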